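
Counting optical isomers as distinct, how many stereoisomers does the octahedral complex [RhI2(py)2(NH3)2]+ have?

The distinct arrangements are (5 in all): I trans, py trans, NH3 trans; I trans, py cis, NH3 cis; I cis, py trans, NH3 cis; I cis, py cis, NH3 cis (chiral); I cis, py cis, NH3 trans.
One of these lacks any improper symmetry element and so occurs as an enantiomeric pair, giving 5 + 1 = 6 stereoisomers in total.

6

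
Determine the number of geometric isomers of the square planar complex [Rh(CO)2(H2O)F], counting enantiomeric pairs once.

In a square planar complex each vertex has one trans partner and two cis neighbours.
Systematic placement gives 2 geometric isomers: CO cis; CO trans.

2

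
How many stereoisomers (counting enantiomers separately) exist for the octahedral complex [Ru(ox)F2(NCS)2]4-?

An octahedron has six vertices in three trans pairs; every non-trans pair is cis.
Each ox is bidentate and must span two cis positions.
The distinct arrangements are (3 in all): F trans, NCS cis; F cis, NCS cis (chiral); F cis, NCS trans.
One of these lacks any improper symmetry element and so occurs as an enantiomeric pair, giving 3 + 1 = 4 stereoisomers in total.

4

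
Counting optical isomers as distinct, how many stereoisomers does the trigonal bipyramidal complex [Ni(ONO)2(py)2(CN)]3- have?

6

In a trigonal bipyramid the two axial positions differ from the three equatorial ones.
Exhaustive case analysis gives 5 geometric isomers.
One of these lacks any improper symmetry element and so occurs as an enantiomeric pair, giving 5 + 1 = 6 stereoisomers in total.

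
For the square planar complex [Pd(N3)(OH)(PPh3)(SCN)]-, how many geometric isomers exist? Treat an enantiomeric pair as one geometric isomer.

A square has two trans pairs of vertices; adjacent vertices are cis.
The distinct arrangements are (3 in all): (N3/PPh3 trans, OH/SCN trans); (N3/SCN trans, OH/PPh3 trans); (N3/OH trans, PPh3/SCN trans).

3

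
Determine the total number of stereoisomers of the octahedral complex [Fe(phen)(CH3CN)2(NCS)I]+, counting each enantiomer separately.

6

Each phen is bidentate and must span two cis positions.
Working through the distinct placements yields 4 geometric isomers: CH3CN trans; CH3CN cis (3 arrangements, 2 chiral).
Of these, 2 lack any improper symmetry element and so occur as enantiomeric pairs, giving 4 + 2 = 6 stereoisomers in total.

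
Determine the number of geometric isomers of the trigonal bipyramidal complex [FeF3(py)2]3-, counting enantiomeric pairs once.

A trigonal bipyramid has two axial and three equatorial sites, which are chemically inequivalent.
Working through the distinct placements yields 3 geometric isomers: py both equatorial; py one axial, one equatorial; py both axial.

3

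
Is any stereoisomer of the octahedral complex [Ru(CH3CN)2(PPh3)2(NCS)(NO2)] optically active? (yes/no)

In an octahedral complex each vertex has one trans partner and four cis neighbours.
Systematic placement gives 6 geometric isomers: CH3CN trans, PPh3 trans; CH3CN trans, PPh3 cis; CH3CN cis, PPh3 trans; CH3CN cis, PPh3 cis (3 arrangements, 2 chiral).
Of these, 2 lack any improper symmetry element and so occur as enantiomeric pairs, giving 6 + 2 = 8 stereoisomers in total.

yes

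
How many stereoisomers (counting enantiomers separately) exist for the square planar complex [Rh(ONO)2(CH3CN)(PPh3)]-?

2

In a square planar complex each vertex has one trans partner and two cis neighbours.
Working through the distinct placements yields 2 geometric isomers: ONO cis; ONO trans.
Each arrangement has an internal mirror plane or centre of symmetry, so none is chiral.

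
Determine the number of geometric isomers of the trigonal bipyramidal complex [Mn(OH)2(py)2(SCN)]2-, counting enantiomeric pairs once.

5

In a trigonal bipyramid the two axial positions differ from the three equatorial ones.
Placing the ligands in turn and identifying arrangements related by rotation or reflection leaves 5 distinct geometric isomers.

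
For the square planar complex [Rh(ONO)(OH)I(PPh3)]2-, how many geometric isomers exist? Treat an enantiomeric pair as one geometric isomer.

A square has two trans pairs of vertices; adjacent vertices are cis.
Systematic placement gives 3 geometric isomers: (I/ONO trans, OH/PPh3 trans); (I/PPh3 trans, OH/ONO trans); (I/OH trans, ONO/PPh3 trans).

3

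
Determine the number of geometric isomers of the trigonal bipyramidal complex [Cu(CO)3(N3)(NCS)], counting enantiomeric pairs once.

4

Systematic placement gives 4 geometric isomers: N3 equatorial, NCS equatorial; N3 axial, NCS equatorial; N3 equatorial, NCS axial; N3 axial, NCS axial.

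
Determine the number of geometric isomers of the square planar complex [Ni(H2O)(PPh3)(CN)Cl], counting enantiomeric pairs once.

Working through the distinct placements yields 3 geometric isomers: (CN/H2O trans, Cl/PPh3 trans); (CN/PPh3 trans, Cl/H2O trans); (CN/Cl trans, H2O/PPh3 trans).

3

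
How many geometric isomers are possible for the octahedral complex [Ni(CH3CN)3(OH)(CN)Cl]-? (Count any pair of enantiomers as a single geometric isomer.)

4

An octahedron has six vertices in three trans pairs; every non-trans pair is cis.
Working through the distinct placements yields 4 geometric isomers: CH3CN mer (3 arrangements); CH3CN fac (chiral).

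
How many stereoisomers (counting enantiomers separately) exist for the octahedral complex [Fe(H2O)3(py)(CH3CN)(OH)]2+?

The six octahedral sites form three mutually perpendicular trans pairs.
Working through the distinct placements yields 4 geometric isomers: H2O mer (3 arrangements); H2O fac (chiral).
One of these lacks any improper symmetry element and so occurs as an enantiomeric pair, giving 4 + 1 = 5 stereoisomers in total.

5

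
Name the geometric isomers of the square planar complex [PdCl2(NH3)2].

cis and trans

A square has two trans pairs of vertices; adjacent vertices are cis.
Working through the distinct placements yields 2 geometric isomers: Cl cis; Cl trans.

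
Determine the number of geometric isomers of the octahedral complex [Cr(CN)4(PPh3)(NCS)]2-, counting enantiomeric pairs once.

Systematic placement gives 2 geometric isomers: PPh3 and NCS mutually trans; PPh3 and NCS mutually cis.

2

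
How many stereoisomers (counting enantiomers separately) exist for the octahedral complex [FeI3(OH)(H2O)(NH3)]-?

Systematic placement gives 4 geometric isomers: I mer (3 arrangements); I fac (chiral).
One of these lacks any improper symmetry element and so occurs as an enantiomeric pair, giving 4 + 1 = 5 stereoisomers in total.

5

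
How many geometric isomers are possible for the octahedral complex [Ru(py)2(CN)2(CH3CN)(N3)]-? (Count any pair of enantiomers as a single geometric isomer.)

6

In an octahedral complex each vertex has one trans partner and four cis neighbours.
Working through the distinct placements yields 6 geometric isomers: py trans, CN cis; py cis, CN cis (3 arrangements, 2 chiral); py trans, CN trans; py cis, CN trans.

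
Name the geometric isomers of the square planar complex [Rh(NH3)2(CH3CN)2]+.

A square has two trans pairs of vertices; adjacent vertices are cis.
Systematic placement gives 2 geometric isomers: NH3 cis; NH3 trans.

cis and trans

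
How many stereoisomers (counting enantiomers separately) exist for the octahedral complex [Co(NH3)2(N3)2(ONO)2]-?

6

There are 5 geometric isomers: NH3 trans, N3 trans, ONO trans; NH3 cis, N3 trans, ONO cis; NH3 cis, N3 cis, ONO trans; NH3 cis, N3 cis, ONO cis (chiral); NH3 trans, N3 cis, ONO cis.
One of these lacks any improper symmetry element and so occurs as an enantiomeric pair, giving 5 + 1 = 6 stereoisomers in total.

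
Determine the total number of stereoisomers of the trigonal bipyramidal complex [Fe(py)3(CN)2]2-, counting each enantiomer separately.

In a trigonal bipyramid the two axial positions differ from the three equatorial ones.
The distinct arrangements are (3 in all): CN both axial; CN one axial, one equatorial; CN both equatorial.
Each arrangement has an internal mirror plane or centre of symmetry, so none is chiral.

3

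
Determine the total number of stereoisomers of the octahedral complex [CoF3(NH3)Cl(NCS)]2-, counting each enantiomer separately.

An octahedron has six vertices in three trans pairs; every non-trans pair is cis.
The distinct arrangements are (4 in all): F mer (3 arrangements); F fac (chiral).
One of these lacks any improper symmetry element and so occurs as an enantiomeric pair, giving 4 + 1 = 5 stereoisomers in total.

5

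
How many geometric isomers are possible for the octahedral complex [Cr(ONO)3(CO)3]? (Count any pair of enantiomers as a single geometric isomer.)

2

Systematic placement gives 2 geometric isomers: ONO mer; ONO fac.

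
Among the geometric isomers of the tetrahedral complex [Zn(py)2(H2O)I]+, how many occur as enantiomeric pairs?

In a tetrahedral complex all four positions are equivalent and every pair of ligands is adjacent — there is no cis/trans distinction.
Only one geometric arrangement is possible.

0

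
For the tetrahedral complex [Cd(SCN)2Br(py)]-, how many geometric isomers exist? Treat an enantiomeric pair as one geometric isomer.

1

Only one geometric arrangement is possible.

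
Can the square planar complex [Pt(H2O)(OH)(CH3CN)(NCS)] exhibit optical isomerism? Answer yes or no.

Working through the distinct placements yields 3 geometric isomers: (CH3CN/NCS trans, H2O/OH trans); (CH3CN/OH trans, H2O/NCS trans); (CH3CN/H2O trans, NCS/OH trans).
Each arrangement has an internal mirror plane or centre of symmetry, so none is chiral.

no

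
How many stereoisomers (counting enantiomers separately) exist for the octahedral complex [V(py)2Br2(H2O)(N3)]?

8

An octahedron has six vertices in three trans pairs; every non-trans pair is cis.
The distinct arrangements are (6 in all): py trans, Br trans; py cis, Br trans; py trans, Br cis; py cis, Br cis (3 arrangements, 2 chiral).
Of these, 2 lack any improper symmetry element and so occur as enantiomeric pairs, giving 6 + 2 = 8 stereoisomers in total.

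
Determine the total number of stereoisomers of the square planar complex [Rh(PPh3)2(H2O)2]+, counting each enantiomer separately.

A square has two trans pairs of vertices; adjacent vertices are cis.
There are 2 geometric isomers: PPh3 cis; PPh3 trans.
Each arrangement has an internal mirror plane or centre of symmetry, so none is chiral.

2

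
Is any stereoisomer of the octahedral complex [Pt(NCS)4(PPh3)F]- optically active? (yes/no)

no

Working through the distinct placements yields 2 geometric isomers: PPh3 and F mutually cis; PPh3 and F mutually trans.
Each arrangement has an internal mirror plane or centre of symmetry, so none is chiral.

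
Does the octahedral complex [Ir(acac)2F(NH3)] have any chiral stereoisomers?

yes

Each acac is bidentate and must span two cis positions.
Working through the distinct placements yields 2 geometric isomers: F and NH3 mutually trans; F and NH3 mutually cis (chiral).
One of these lacks any improper symmetry element and so occurs as an enantiomeric pair, giving 2 + 1 = 3 stereoisomers in total.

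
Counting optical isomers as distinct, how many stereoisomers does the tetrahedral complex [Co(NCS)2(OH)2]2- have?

All four vertices of a tetrahedron are equivalent and mutually adjacent, so cis/trans isomerism cannot arise.
Only one geometric arrangement is possible.

1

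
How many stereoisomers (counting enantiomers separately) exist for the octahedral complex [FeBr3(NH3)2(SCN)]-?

3

Working through the distinct placements yields 3 geometric isomers: Br mer, NH3 cis; Br mer, NH3 trans; Br fac, NH3 cis.
Each arrangement has an internal mirror plane or centre of symmetry, so none is chiral.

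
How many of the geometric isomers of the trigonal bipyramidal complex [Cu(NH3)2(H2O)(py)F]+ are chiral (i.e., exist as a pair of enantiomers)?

3

In a trigonal bipyramid the two axial positions differ from the three equatorial ones.
Exhaustive case analysis gives 7 geometric isomers.
Of these, 3 lack any improper symmetry element and so occur as enantiomeric pairs, giving 7 + 3 = 10 stereoisomers in total.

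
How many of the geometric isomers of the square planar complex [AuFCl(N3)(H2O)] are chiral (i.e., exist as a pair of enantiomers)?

A square has two trans pairs of vertices; adjacent vertices are cis.
Working through the distinct placements yields 3 geometric isomers: (Cl/H2O trans, F/N3 trans); (Cl/N3 trans, F/H2O trans); (Cl/F trans, H2O/N3 trans).
Each arrangement has an internal mirror plane or centre of symmetry, so none is chiral.

0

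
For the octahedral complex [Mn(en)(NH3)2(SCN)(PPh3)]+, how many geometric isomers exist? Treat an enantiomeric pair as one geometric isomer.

An octahedron has six vertices in three trans pairs; every non-trans pair is cis.
Each en is bidentate and must span two cis positions.
Working through the distinct placements yields 4 geometric isomers: NH3 trans; NH3 cis (3 arrangements, 2 chiral).

4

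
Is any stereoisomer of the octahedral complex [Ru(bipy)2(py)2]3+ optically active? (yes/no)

Each bipy is bidentate and must span two cis positions.
Systematic placement gives 2 geometric isomers: py trans; py cis (chiral).
One of these lacks any improper symmetry element and so occurs as an enantiomeric pair, giving 2 + 1 = 3 stereoisomers in total.

yes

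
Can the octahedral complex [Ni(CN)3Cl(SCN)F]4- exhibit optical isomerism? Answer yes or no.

Working through the distinct placements yields 4 geometric isomers: CN mer (3 arrangements); CN fac (chiral).
One of these lacks any improper symmetry element and so occurs as an enantiomeric pair, giving 4 + 1 = 5 stereoisomers in total.

yes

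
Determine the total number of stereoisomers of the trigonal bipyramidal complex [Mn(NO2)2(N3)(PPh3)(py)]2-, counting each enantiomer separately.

Exhaustive case analysis gives 7 geometric isomers.
Of these, 3 lack any improper symmetry element and so occur as enantiomeric pairs, giving 7 + 3 = 10 stereoisomers in total.

10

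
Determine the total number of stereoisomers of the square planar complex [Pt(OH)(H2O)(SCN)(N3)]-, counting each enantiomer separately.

3

In a square planar complex each vertex has one trans partner and two cis neighbours.
The distinct arrangements are (3 in all): (H2O/OH trans, N3/SCN trans); (H2O/SCN trans, N3/OH trans); (H2O/N3 trans, OH/SCN trans).
Each arrangement has an internal mirror plane or centre of symmetry, so none is chiral.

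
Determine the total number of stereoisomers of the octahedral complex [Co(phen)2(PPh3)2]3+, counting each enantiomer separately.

3

The six octahedral sites form three mutually perpendicular trans pairs.
Each phen is bidentate and must span two cis positions.
The distinct arrangements are (2 in all): PPh3 trans; PPh3 cis (chiral).
One of these lacks any improper symmetry element and so occurs as an enantiomeric pair, giving 2 + 1 = 3 stereoisomers in total.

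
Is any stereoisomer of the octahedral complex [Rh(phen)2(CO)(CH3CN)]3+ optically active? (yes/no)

yes

Each phen is bidentate and must span two cis positions.
The distinct arrangements are (2 in all): CO and CH3CN mutually trans; CO and CH3CN mutually cis (chiral).
One of these lacks any improper symmetry element and so occurs as an enantiomeric pair, giving 2 + 1 = 3 stereoisomers in total.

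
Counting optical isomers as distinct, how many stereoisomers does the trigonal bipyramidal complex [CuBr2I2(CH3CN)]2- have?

A trigonal bipyramid has two axial and three equatorial sites, which are chemically inequivalent.
Placing the ligands in turn and identifying arrangements related by rotation or reflection leaves 5 distinct geometric isomers.
One of these lacks any improper symmetry element and so occurs as an enantiomeric pair, giving 5 + 1 = 6 stereoisomers in total.

6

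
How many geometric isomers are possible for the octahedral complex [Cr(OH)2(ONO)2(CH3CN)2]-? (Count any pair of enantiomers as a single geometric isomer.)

An octahedron has six vertices in three trans pairs; every non-trans pair is cis.
Working through the distinct placements yields 5 geometric isomers: OH trans, ONO trans, CH3CN trans; OH cis, ONO cis, CH3CN trans; OH cis, ONO trans, CH3CN cis; OH cis, ONO cis, CH3CN cis (chiral); OH trans, ONO cis, CH3CN cis.

5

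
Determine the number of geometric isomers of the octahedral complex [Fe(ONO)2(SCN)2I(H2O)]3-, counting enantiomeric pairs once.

6

Working through the distinct placements yields 6 geometric isomers: ONO trans, SCN trans; ONO cis, SCN cis (3 arrangements, 2 chiral); ONO cis, SCN trans; ONO trans, SCN cis.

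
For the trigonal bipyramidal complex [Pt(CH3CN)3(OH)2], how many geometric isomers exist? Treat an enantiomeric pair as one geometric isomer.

A trigonal bipyramid has two axial and three equatorial sites, which are chemically inequivalent.
There are 3 geometric isomers: OH both equatorial; OH one axial, one equatorial; OH both axial.

3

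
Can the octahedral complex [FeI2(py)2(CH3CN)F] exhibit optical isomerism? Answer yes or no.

Working through the distinct placements yields 6 geometric isomers: I trans, py trans; I cis, py cis (3 arrangements, 2 chiral); I cis, py trans; I trans, py cis.
Of these, 2 lack any improper symmetry element and so occur as enantiomeric pairs, giving 6 + 2 = 8 stereoisomers in total.

yes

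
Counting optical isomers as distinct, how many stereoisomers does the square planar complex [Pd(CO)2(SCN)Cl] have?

In a square planar complex each vertex has one trans partner and two cis neighbours.
The distinct arrangements are (2 in all): CO cis; CO trans.
Each arrangement has an internal mirror plane or centre of symmetry, so none is chiral.

2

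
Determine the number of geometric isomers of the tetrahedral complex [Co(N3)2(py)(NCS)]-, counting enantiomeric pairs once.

Only one geometric arrangement is possible.

1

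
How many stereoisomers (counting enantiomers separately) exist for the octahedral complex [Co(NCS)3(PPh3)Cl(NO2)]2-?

In an octahedral complex each vertex has one trans partner and four cis neighbours.
Working through the distinct placements yields 4 geometric isomers: NCS mer (3 arrangements); NCS fac (chiral).
One of these lacks any improper symmetry element and so occurs as an enantiomeric pair, giving 4 + 1 = 5 stereoisomers in total.

5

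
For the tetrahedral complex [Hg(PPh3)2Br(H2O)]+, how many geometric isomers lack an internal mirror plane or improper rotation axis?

0

In a tetrahedral complex all four positions are equivalent and every pair of ligands is adjacent — there is no cis/trans distinction.
Only one geometric arrangement is possible.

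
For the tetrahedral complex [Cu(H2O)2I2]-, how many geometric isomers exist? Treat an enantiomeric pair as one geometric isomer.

In a tetrahedral complex all four positions are equivalent and every pair of ligands is adjacent — there is no cis/trans distinction.
Only one geometric arrangement is possible.

1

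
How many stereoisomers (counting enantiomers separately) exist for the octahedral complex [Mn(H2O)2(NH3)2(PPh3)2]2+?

In an octahedral complex each vertex has one trans partner and four cis neighbours.
Systematic placement gives 5 geometric isomers: H2O trans, NH3 trans, PPh3 trans; H2O trans, NH3 cis, PPh3 cis; H2O cis, NH3 cis, PPh3 trans; H2O cis, NH3 cis, PPh3 cis (chiral); H2O cis, NH3 trans, PPh3 cis.
One of these lacks any improper symmetry element and so occurs as an enantiomeric pair, giving 5 + 1 = 6 stereoisomers in total.

6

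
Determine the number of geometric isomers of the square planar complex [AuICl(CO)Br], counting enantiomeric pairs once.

A square has two trans pairs of vertices; adjacent vertices are cis.
Systematic placement gives 3 geometric isomers: (Br/Cl trans, CO/I trans); (Br/I trans, CO/Cl trans); (Br/CO trans, Cl/I trans).

3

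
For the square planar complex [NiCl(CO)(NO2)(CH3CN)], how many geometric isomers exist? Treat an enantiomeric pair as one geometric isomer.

3

A square has two trans pairs of vertices; adjacent vertices are cis.
Systematic placement gives 3 geometric isomers: (CH3CN/Cl trans, CO/NO2 trans); (CH3CN/NO2 trans, CO/Cl trans); (CH3CN/CO trans, Cl/NO2 trans).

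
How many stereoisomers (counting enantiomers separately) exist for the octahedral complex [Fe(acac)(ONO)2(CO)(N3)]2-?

6

In an octahedral complex each vertex has one trans partner and four cis neighbours.
Each acac is bidentate and must span two cis positions.
There are 4 geometric isomers: ONO cis (3 arrangements, 2 chiral); ONO trans.
Of these, 2 lack any improper symmetry element and so occur as enantiomeric pairs, giving 4 + 2 = 6 stereoisomers in total.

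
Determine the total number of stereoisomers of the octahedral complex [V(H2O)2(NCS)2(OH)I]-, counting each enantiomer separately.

The six octahedral sites form three mutually perpendicular trans pairs.
Working through the distinct placements yields 6 geometric isomers: H2O trans, NCS cis; H2O trans, NCS trans; H2O cis, NCS cis (3 arrangements, 2 chiral); H2O cis, NCS trans.
Of these, 2 lack any improper symmetry element and so occur as enantiomeric pairs, giving 6 + 2 = 8 stereoisomers in total.

8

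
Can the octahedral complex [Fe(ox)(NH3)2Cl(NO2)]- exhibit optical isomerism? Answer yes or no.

The six octahedral sites form three mutually perpendicular trans pairs.
Each ox is bidentate and must span two cis positions.
The distinct arrangements are (4 in all): NH3 cis (3 arrangements, 2 chiral); NH3 trans.
Of these, 2 lack any improper symmetry element and so occur as enantiomeric pairs, giving 4 + 2 = 6 stereoisomers in total.

yes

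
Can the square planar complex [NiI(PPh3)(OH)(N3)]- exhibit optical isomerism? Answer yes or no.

no

Working through the distinct placements yields 3 geometric isomers: (I/OH trans, N3/PPh3 trans); (I/PPh3 trans, N3/OH trans); (I/N3 trans, OH/PPh3 trans).
Each arrangement has an internal mirror plane or centre of symmetry, so none is chiral.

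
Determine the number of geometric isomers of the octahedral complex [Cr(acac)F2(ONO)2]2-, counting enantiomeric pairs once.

3

The six octahedral sites form three mutually perpendicular trans pairs.
Each acac is bidentate and must span two cis positions.
The distinct arrangements are (3 in all): F trans, ONO cis; F cis, ONO cis (chiral); F cis, ONO trans.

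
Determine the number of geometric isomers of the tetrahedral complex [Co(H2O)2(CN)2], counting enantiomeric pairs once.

All four vertices of a tetrahedron are equivalent and mutually adjacent, so cis/trans isomerism cannot arise.
Only one geometric arrangement is possible.

1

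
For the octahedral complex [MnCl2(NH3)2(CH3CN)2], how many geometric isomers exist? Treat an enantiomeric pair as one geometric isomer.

The six octahedral sites form three mutually perpendicular trans pairs.
There are 5 geometric isomers: Cl trans, NH3 trans, CH3CN trans; Cl cis, NH3 cis, CH3CN trans; Cl cis, NH3 trans, CH3CN cis; Cl cis, NH3 cis, CH3CN cis (chiral); Cl trans, NH3 cis, CH3CN cis.

5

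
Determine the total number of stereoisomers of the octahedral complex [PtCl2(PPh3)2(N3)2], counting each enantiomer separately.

The distinct arrangements are (5 in all): Cl trans, PPh3 trans, N3 trans; Cl trans, PPh3 cis, N3 cis; Cl cis, PPh3 trans, N3 cis; Cl cis, PPh3 cis, N3 cis (chiral); Cl cis, PPh3 cis, N3 trans.
One of these lacks any improper symmetry element and so occurs as an enantiomeric pair, giving 5 + 1 = 6 stereoisomers in total.

6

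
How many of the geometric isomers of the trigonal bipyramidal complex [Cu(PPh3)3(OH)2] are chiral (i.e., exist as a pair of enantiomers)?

0

A trigonal bipyramid has two axial and three equatorial sites, which are chemically inequivalent.
The distinct arrangements are (3 in all): OH both axial; OH one axial, one equatorial; OH both equatorial.
Each arrangement has an internal mirror plane or centre of symmetry, so none is chiral.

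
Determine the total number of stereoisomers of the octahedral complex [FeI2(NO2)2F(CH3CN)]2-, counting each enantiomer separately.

An octahedron has six vertices in three trans pairs; every non-trans pair is cis.
Systematic placement gives 6 geometric isomers: I trans, NO2 trans; I cis, NO2 cis (3 arrangements, 2 chiral); I cis, NO2 trans; I trans, NO2 cis.
Of these, 2 lack any improper symmetry element and so occur as enantiomeric pairs, giving 6 + 2 = 8 stereoisomers in total.

8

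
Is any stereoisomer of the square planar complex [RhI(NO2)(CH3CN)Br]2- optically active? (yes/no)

no

A square has two trans pairs of vertices; adjacent vertices are cis.
Working through the distinct placements yields 3 geometric isomers: (Br/I trans, CH3CN/NO2 trans); (Br/NO2 trans, CH3CN/I trans); (Br/CH3CN trans, I/NO2 trans).
Each arrangement has an internal mirror plane or centre of symmetry, so none is chiral.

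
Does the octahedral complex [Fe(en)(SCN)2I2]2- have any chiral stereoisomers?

yes

In an octahedral complex each vertex has one trans partner and four cis neighbours.
Each en is bidentate and must span two cis positions.
Working through the distinct placements yields 3 geometric isomers: SCN cis, I trans; SCN cis, I cis (chiral); SCN trans, I cis.
One of these lacks any improper symmetry element and so occurs as an enantiomeric pair, giving 3 + 1 = 4 stereoisomers in total.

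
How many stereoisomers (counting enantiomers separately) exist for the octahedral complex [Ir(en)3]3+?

An octahedron has six vertices in three trans pairs; every non-trans pair is cis.
Each en is bidentate and must span two cis positions.
Only one geometric arrangement is possible; it has no improper symmetry element, so it exists as a pair of enantiomers (2 stereoisomers).

2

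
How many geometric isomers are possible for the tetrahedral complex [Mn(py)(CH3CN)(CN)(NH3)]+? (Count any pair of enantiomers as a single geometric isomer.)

1

All four vertices of a tetrahedron are equivalent and mutually adjacent, so cis/trans isomerism cannot arise.
Only one geometric arrangement is possible; it has no improper symmetry element, so it exists as a pair of enantiomers (2 stereoisomers).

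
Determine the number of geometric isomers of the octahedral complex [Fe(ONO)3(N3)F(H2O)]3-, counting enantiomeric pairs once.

4

In an octahedral complex each vertex has one trans partner and four cis neighbours.
The distinct arrangements are (4 in all): ONO mer (3 arrangements); ONO fac (chiral).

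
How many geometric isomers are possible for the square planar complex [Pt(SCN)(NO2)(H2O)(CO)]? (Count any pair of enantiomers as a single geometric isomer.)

Systematic placement gives 3 geometric isomers: (CO/NO2 trans, H2O/SCN trans); (CO/SCN trans, H2O/NO2 trans); (CO/H2O trans, NO2/SCN trans).

3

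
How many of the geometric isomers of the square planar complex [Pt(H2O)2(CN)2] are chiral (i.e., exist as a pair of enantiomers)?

0

In a square planar complex each vertex has one trans partner and two cis neighbours.
Systematic placement gives 2 geometric isomers: H2O cis; H2O trans.
Each arrangement has an internal mirror plane or centre of symmetry, so none is chiral.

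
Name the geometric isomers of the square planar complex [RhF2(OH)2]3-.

There are 2 geometric isomers: F cis; F trans.

cis and trans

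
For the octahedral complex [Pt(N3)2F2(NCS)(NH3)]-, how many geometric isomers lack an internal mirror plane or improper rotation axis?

The six octahedral sites form three mutually perpendicular trans pairs.
Working through the distinct placements yields 6 geometric isomers: N3 trans, F trans; N3 cis, F trans; N3 cis, F cis (3 arrangements, 2 chiral); N3 trans, F cis.
Of these, 2 lack any improper symmetry element and so occur as enantiomeric pairs, giving 6 + 2 = 8 stereoisomers in total.

2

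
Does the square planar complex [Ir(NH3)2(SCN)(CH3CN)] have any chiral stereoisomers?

no

In a square planar complex each vertex has one trans partner and two cis neighbours.
There are 2 geometric isomers: NH3 cis; NH3 trans.
Each arrangement has an internal mirror plane or centre of symmetry, so none is chiral.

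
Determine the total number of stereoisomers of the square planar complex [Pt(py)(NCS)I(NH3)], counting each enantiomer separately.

A square has two trans pairs of vertices; adjacent vertices are cis.
The distinct arrangements are (3 in all): (I/NH3 trans, NCS/py trans); (I/py trans, NCS/NH3 trans); (I/NCS trans, NH3/py trans).
Each arrangement has an internal mirror plane or centre of symmetry, so none is chiral.

3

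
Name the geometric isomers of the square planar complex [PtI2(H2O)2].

cis and trans

In a square planar complex each vertex has one trans partner and two cis neighbours.
The distinct arrangements are (2 in all): I cis; I trans.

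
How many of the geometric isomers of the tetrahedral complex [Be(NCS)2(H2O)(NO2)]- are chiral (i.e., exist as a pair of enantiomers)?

In a tetrahedral complex all four positions are equivalent and every pair of ligands is adjacent — there is no cis/trans distinction.
Only one geometric arrangement is possible.

0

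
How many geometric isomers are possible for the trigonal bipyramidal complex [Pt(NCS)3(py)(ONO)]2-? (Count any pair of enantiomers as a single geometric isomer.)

4

In a trigonal bipyramid the two axial positions differ from the three equatorial ones.
There are 4 geometric isomers: py equatorial, ONO equatorial; py equatorial, ONO axial; py axial, ONO equatorial; py axial, ONO axial.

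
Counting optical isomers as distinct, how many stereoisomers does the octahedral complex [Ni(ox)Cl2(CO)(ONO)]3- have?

6

Each ox is bidentate and must span two cis positions.
There are 4 geometric isomers: Cl cis (3 arrangements, 2 chiral); Cl trans.
Of these, 2 lack any improper symmetry element and so occur as enantiomeric pairs, giving 4 + 2 = 6 stereoisomers in total.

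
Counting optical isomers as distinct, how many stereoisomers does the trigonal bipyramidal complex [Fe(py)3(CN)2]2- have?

3

In a trigonal bipyramid the two axial positions differ from the three equatorial ones.
Working through the distinct placements yields 3 geometric isomers: CN both axial; CN one axial, one equatorial; CN both equatorial.
Each arrangement has an internal mirror plane or centre of symmetry, so none is chiral.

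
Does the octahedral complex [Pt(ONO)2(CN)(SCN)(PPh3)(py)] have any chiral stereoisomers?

Exhaustive case analysis gives 9 geometric isomers.
Of these, 6 lack any improper symmetry element and so occur as enantiomeric pairs, giving 9 + 6 = 15 stereoisomers in total.

yes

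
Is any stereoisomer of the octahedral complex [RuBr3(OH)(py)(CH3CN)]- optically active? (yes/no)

yes

In an octahedral complex each vertex has one trans partner and four cis neighbours.
Systematic placement gives 4 geometric isomers: Br mer (3 arrangements); Br fac (chiral).
One of these lacks any improper symmetry element and so occurs as an enantiomeric pair, giving 4 + 1 = 5 stereoisomers in total.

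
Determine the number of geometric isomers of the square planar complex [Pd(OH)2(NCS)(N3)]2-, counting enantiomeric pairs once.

A square has two trans pairs of vertices; adjacent vertices are cis.
The distinct arrangements are (2 in all): OH cis; OH trans.

2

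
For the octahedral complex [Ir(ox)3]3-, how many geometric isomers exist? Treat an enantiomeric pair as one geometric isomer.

1

An octahedron has six vertices in three trans pairs; every non-trans pair is cis.
Each ox is bidentate and must span two cis positions.
Only one geometric arrangement is possible; it has no improper symmetry element, so it exists as a pair of enantiomers (2 stereoisomers).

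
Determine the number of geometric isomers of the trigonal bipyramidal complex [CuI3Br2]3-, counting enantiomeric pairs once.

A trigonal bipyramid has two axial and three equatorial sites, which are chemically inequivalent.
Systematic placement gives 3 geometric isomers: Br both axial; Br one axial, one equatorial; Br both equatorial.

3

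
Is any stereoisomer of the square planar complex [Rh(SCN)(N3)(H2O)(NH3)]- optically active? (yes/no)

In a square planar complex each vertex has one trans partner and two cis neighbours.
The distinct arrangements are (3 in all): (H2O/NH3 trans, N3/SCN trans); (H2O/SCN trans, N3/NH3 trans); (H2O/N3 trans, NH3/SCN trans).
Each arrangement has an internal mirror plane or centre of symmetry, so none is chiral.

no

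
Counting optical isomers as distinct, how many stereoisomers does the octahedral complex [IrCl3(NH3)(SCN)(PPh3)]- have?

5

An octahedron has six vertices in three trans pairs; every non-trans pair is cis.
Systematic placement gives 4 geometric isomers: Cl mer (3 arrangements); Cl fac (chiral).
One of these lacks any improper symmetry element and so occurs as an enantiomeric pair, giving 4 + 1 = 5 stereoisomers in total.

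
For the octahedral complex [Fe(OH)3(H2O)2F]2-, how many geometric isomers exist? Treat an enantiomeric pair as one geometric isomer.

An octahedron has six vertices in three trans pairs; every non-trans pair is cis.
The distinct arrangements are (3 in all): OH mer, H2O cis; OH mer, H2O trans; OH fac, H2O cis.

3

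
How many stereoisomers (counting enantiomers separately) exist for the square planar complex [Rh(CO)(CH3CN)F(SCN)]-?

3

A square has two trans pairs of vertices; adjacent vertices are cis.
There are 3 geometric isomers: (CH3CN/F trans, CO/SCN trans); (CH3CN/SCN trans, CO/F trans); (CH3CN/CO trans, F/SCN trans).
Each arrangement has an internal mirror plane or centre of symmetry, so none is chiral.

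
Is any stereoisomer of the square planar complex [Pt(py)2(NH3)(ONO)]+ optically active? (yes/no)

no

Systematic placement gives 2 geometric isomers: py cis; py trans.
Each arrangement has an internal mirror plane or centre of symmetry, so none is chiral.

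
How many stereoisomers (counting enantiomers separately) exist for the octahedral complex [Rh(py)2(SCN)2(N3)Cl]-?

An octahedron has six vertices in three trans pairs; every non-trans pair is cis.
Working through the distinct placements yields 6 geometric isomers: py trans, SCN trans; py cis, SCN cis (3 arrangements, 2 chiral); py trans, SCN cis; py cis, SCN trans.
Of these, 2 lack any improper symmetry element and so occur as enantiomeric pairs, giving 6 + 2 = 8 stereoisomers in total.

8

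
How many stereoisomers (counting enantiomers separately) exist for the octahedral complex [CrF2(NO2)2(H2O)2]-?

6

In an octahedral complex each vertex has one trans partner and four cis neighbours.
The distinct arrangements are (5 in all): F trans, NO2 trans, H2O trans; F trans, NO2 cis, H2O cis; F cis, NO2 trans, H2O cis; F cis, NO2 cis, H2O cis (chiral); F cis, NO2 cis, H2O trans.
One of these lacks any improper symmetry element and so occurs as an enantiomeric pair, giving 5 + 1 = 6 stereoisomers in total.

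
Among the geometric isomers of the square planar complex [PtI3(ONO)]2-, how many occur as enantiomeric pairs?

In a square planar complex each vertex has one trans partner and two cis neighbours.
Only one geometric arrangement is possible.

0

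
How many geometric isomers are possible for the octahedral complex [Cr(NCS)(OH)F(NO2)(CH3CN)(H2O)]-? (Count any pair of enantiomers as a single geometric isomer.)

15

In an octahedral complex each vertex has one trans partner and four cis neighbours.
Systematic enumeration (placing each ligand type in turn and discarding arrangements equivalent by rotation or reflection) gives 15 geometric isomers.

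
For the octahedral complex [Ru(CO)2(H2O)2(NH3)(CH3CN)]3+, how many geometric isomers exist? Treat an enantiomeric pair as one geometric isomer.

6

An octahedron has six vertices in three trans pairs; every non-trans pair is cis.
There are 6 geometric isomers: CO cis, H2O cis (3 arrangements, 2 chiral); CO cis, H2O trans; CO trans, H2O cis; CO trans, H2O trans.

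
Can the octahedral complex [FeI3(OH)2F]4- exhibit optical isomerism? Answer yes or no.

no

An octahedron has six vertices in three trans pairs; every non-trans pair is cis.
The distinct arrangements are (3 in all): I mer, OH trans; I fac, OH cis; I mer, OH cis.
Each arrangement has an internal mirror plane or centre of symmetry, so none is chiral.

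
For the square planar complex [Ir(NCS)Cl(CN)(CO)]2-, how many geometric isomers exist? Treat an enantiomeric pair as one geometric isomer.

3

Systematic placement gives 3 geometric isomers: (CN/Cl trans, CO/NCS trans); (CN/NCS trans, CO/Cl trans); (CN/CO trans, Cl/NCS trans).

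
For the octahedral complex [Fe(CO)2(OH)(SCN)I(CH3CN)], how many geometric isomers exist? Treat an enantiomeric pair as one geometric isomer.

In an octahedral complex each vertex has one trans partner and four cis neighbours.
Placing the ligands in turn and identifying arrangements related by rotation or reflection leaves 9 distinct geometric isomers.

9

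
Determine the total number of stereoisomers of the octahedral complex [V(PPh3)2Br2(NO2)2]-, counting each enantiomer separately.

An octahedron has six vertices in three trans pairs; every non-trans pair is cis.
Working through the distinct placements yields 5 geometric isomers: PPh3 trans, Br trans, NO2 trans; PPh3 cis, Br trans, NO2 cis; PPh3 trans, Br cis, NO2 cis; PPh3 cis, Br cis, NO2 cis (chiral); PPh3 cis, Br cis, NO2 trans.
One of these lacks any improper symmetry element and so occurs as an enantiomeric pair, giving 5 + 1 = 6 stereoisomers in total.

6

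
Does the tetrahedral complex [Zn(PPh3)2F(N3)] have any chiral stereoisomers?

no

Only one geometric arrangement is possible.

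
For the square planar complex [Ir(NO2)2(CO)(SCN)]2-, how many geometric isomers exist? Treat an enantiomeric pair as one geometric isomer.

2

In a square planar complex each vertex has one trans partner and two cis neighbours.
Systematic placement gives 2 geometric isomers: NO2 cis; NO2 trans.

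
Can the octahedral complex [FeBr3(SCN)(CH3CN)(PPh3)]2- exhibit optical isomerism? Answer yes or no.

The six octahedral sites form three mutually perpendicular trans pairs.
Working through the distinct placements yields 4 geometric isomers: Br mer (3 arrangements); Br fac (chiral).
One of these lacks any improper symmetry element and so occurs as an enantiomeric pair, giving 4 + 1 = 5 stereoisomers in total.

yes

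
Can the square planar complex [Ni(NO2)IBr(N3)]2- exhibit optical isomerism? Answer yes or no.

In a square planar complex each vertex has one trans partner and two cis neighbours.
There are 3 geometric isomers: (Br/N3 trans, I/NO2 trans); (Br/NO2 trans, I/N3 trans); (Br/I trans, N3/NO2 trans).
Each arrangement has an internal mirror plane or centre of symmetry, so none is chiral.

no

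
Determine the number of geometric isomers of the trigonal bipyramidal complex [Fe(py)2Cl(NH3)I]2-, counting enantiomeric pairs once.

Exhaustive case analysis gives 7 geometric isomers.

7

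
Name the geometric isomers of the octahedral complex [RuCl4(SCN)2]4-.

cis and trans

Working through the distinct placements yields 2 geometric isomers: SCN trans; SCN cis.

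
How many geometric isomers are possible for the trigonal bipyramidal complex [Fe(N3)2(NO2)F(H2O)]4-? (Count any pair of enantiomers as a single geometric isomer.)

In a trigonal bipyramid the two axial positions differ from the three equatorial ones.
Exhaustive case analysis gives 7 geometric isomers.

7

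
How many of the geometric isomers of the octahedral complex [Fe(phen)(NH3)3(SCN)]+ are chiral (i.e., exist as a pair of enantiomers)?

0

The six octahedral sites form three mutually perpendicular trans pairs.
Each phen is bidentate and must span two cis positions.
Working through the distinct placements yields 2 geometric isomers: NH3 mer; NH3 fac.
Each arrangement has an internal mirror plane or centre of symmetry, so none is chiral.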